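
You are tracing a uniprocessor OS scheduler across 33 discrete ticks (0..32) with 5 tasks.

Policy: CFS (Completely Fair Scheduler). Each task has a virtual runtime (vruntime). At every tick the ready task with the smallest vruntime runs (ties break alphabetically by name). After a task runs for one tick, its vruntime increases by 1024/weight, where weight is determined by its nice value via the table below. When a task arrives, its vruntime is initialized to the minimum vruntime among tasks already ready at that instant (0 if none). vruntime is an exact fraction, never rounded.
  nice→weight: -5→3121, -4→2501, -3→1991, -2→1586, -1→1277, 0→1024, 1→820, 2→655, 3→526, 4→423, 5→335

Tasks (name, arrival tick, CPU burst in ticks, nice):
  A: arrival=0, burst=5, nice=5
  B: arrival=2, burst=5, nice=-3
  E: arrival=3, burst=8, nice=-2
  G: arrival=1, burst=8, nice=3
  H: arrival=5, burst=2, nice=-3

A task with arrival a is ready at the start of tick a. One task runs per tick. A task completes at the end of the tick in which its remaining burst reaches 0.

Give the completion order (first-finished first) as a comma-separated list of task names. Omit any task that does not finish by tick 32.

completion order = H, B, E, A, G

t=0: vr[A=0] → run A
t=1: vr[A=1024/335 G=1024/335] → run A
t=2: vr[A=2048/335 B=1024/335 G=1024/335] → run B
t=3: vr[A=2048/335 B=2381824/666985 E=1024/335 G=1024/335] → run E
t=4: vr[A=2048/335 B=2381824/666985 E=983552/265655 G=1024/335] → run G
t=5: vr[A=2048/335 B=2381824/666985 E=983552/265655 G=440832/88105 H=2381824/666985] → run B
t=6: vr[A=2048/335 B=2724864/666985 E=983552/265655 G=440832/88105 H=2381824/666985] → run H
t=7: vr[A=2048/335 B=2724864/666985 E=983552/265655 G=440832/88105 H=2724864/666985] → run E
t=8: vr[A=2048/335 B=2724864/666985 E=1155072/265655 G=440832/88105 H=2724864/666985] → run B
t=9: vr[A=2048/335 B=3067904/666985 E=1155072/265655 G=440832/88105 H=2724864/666985] → run H
t=10: vr[A=2048/335 B=3067904/666985 E=1155072/265655 G=440832/88105] → run E
t=11: vr[A=2048/335 B=3067904/666985 E=1326592/265655 G=440832/88105] → run B
t=12: vr[A=2048/335 B=3410944/666985 E=1326592/265655 G=440832/88105] → run E
t=13: vr[A=2048/335 B=3410944/666985 E=1498112/265655 G=440832/88105] → run G
t=14: vr[A=2048/335 B=3410944/666985 E=1498112/265655 G=612352/88105] → run B
t=15: vr[A=2048/335 E=1498112/265655 G=612352/88105] → run E
t=16: vr[A=2048/335 E=1669632/265655 G=612352/88105] → run A
t=17: vr[A=3072/335 E=1669632/265655 G=612352/88105] → run E
t=18: vr[A=3072/335 E=1841152/265655 G=612352/88105] → run E
t=19: vr[A=3072/335 E=2012672/265655 G=612352/88105] → run G
t=20: vr[A=3072/335 E=2012672/265655 G=783872/88105] → run E
t=21: vr[A=3072/335 G=783872/88105] → run G
t=22: vr[A=3072/335 G=955392/88105] → run A
t=23: vr[A=4096/335 G=955392/88105] → run G
t=24: vr[A=4096/335 G=1126912/88105] → run A
t=25: vr[G=1126912/88105] → run G
t=26: vr[G=1298432/88105] → run G
t=27: vr[G=1469952/88105] → run G
t=28: (idle)
t=29: (idle)
t=30: (idle)
t=31: (idle)
t=32: (idle)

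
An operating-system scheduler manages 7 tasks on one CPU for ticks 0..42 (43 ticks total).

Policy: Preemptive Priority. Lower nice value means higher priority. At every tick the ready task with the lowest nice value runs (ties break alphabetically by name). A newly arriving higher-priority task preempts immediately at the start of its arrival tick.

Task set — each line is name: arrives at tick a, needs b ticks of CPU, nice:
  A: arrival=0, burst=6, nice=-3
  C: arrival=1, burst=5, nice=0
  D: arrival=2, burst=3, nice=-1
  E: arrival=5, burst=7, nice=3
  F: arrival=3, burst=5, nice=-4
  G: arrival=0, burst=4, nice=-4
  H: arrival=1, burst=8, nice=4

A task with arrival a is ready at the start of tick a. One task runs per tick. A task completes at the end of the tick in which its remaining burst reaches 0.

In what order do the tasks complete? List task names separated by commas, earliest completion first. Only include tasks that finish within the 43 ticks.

completion order = F, G, A, D, C, E, H

t=0: ready={A,G} → run G
t=1: ready={A,C,G,H} → run G
t=2: ready={A,C,D,G,H} → run G
t=3: ready={A,C,D,F,G,H} → run F
t=4: ready={A,C,D,F,G,H} → run F
t=5: ready={A,C,D,E,F,G,H} → run F
t=6: ready={A,C,D,E,F,G,H} → run F
t=7: ready={A,C,D,E,F,G,H} → run F
t=8: ready={A,C,D,E,G,H} → run G
t=9: ready={A,C,D,E,H} → run A
t=10: ready={A,C,D,E,H} → run A
t=11: ready={A,C,D,E,H} → run A
t=12: ready={A,C,D,E,H} → run A
t=13: ready={A,C,D,E,H} → run A
t=14: ready={A,C,D,E,H} → run A
t=15: ready={C,D,E,H} → run D
t=16: ready={C,D,E,H} → run D
t=17: ready={C,D,E,H} → run D
t=18: ready={C,E,H} → run C
t=19: ready={C,E,H} → run C
t=20: ready={C,E,H} → run C
t=21: ready={C,E,H} → run C
t=22: ready={C,E,H} → run C
t=23: ready={E,H} → run E
t=24: ready={E,H} → run E
t=25: ready={E,H} → run E
t=26: ready={E,H} → run E
t=27: ready={E,H} → run E
t=28: ready={E,H} → run E
t=29: ready={E,H} → run E
t=30: ready={H} → run H
t=31: ready={H} → run H
t=32: ready={H} → run H
t=33: ready={H} → run H
t=34: ready={H} → run H
t=35: ready={H} → run H
t=36: ready={H} → run H
t=37: ready={H} → run H
t=38: (idle)
t=39: (idle)
t=40: (idle)
t=41: (idle)
t=42: (idle)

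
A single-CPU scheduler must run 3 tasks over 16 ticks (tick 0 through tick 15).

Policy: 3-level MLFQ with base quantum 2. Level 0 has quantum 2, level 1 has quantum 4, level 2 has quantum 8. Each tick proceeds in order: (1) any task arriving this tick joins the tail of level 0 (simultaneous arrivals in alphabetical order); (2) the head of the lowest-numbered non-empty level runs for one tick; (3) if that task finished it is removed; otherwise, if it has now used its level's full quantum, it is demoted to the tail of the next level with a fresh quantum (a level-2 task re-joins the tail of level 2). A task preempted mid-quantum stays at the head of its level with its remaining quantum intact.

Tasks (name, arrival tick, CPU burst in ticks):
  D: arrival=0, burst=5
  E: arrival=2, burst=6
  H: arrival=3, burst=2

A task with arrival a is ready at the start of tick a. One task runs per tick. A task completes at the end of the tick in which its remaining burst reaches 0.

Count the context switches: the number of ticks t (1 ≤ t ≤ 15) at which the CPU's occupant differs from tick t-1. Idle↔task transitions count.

t=0: L0/L1/L2 = D/-/- → run D
t=1: L0/L1/L2 = D/-/- → run D
t=2: L0/L1/L2 = E/D/- → run E
t=3: L0/L1/L2 = EH/D/- → run E
t=4: L0/L1/L2 = H/DE/- → run H
t=5: L0/L1/L2 = H/DE/- → run H
t=6: L0/L1/L2 = -/DE/- → run D
t=7: L0/L1/L2 = -/DE/- → run D
t=8: L0/L1/L2 = -/DE/- → run D
t=9: L0/L1/L2 = -/E/- → run E
t=10: L0/L1/L2 = -/E/- → run E
t=11: L0/L1/L2 = -/E/- → run E
t=12: L0/L1/L2 = -/E/- → run E
t=13: (idle)
t=14: (idle)
t=15: (idle)

context switches = 5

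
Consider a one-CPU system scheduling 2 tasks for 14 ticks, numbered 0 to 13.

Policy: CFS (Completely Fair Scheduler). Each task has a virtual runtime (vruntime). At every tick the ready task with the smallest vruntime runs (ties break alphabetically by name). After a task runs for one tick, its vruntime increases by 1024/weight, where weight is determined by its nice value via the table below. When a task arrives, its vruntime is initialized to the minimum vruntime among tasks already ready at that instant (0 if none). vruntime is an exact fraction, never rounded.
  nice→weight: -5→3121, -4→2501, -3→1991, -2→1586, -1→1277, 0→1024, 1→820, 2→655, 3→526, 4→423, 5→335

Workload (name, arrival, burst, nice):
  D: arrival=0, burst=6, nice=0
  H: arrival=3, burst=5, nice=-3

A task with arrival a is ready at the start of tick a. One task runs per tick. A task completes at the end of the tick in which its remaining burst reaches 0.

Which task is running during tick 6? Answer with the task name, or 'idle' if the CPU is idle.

t=0: vr[D=0] → run D
t=1: vr[D=1] → run D
t=2: vr[D=2] → run D
t=3: vr[D=3 H=3] → run D
t=4: vr[D=4 H=3] → run H
t=5: vr[D=4 H=6997/1991] → run H
t=6: vr[D=4 H=8021/1991] → run D
t=7: vr[D=5 H=8021/1991] → run H
t=8: vr[D=5 H=9045/1991] → run H
t=9: vr[D=5 H=10069/1991] → run D
t=10: vr[H=10069/1991] → run H
t=11: (idle)
t=12: (idle)
t=13: (idle)

running at tick 6 = D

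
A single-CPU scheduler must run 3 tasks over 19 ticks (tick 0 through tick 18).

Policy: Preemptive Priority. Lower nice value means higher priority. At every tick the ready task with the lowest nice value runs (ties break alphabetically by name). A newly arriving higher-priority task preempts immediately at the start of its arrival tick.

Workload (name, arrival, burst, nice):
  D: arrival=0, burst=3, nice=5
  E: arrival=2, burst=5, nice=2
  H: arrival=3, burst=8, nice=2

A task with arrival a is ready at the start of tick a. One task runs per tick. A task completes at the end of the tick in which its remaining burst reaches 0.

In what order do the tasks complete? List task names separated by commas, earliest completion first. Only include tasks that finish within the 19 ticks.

completion order = E, H, D

t=0: ready={D} → run D
t=1: ready={D} → run D
t=2: ready={D,E} → run E
t=3: ready={D,E,H} → run E
t=4: ready={D,E,H} → run E
t=5: ready={D,E,H} → run E
t=6: ready={D,E,H} → run E
t=7: ready={D,H} → run H
t=8: ready={D,H} → run H
t=9: ready={D,H} → run H
t=10: ready={D,H} → run H
t=11: ready={D,H} → run H
t=12: ready={D,H} → run H
t=13: ready={D,H} → run H
t=14: ready={D,H} → run H
t=15: ready={D} → run D
t=16: (idle)
t=17: (idle)
t=18: (idle)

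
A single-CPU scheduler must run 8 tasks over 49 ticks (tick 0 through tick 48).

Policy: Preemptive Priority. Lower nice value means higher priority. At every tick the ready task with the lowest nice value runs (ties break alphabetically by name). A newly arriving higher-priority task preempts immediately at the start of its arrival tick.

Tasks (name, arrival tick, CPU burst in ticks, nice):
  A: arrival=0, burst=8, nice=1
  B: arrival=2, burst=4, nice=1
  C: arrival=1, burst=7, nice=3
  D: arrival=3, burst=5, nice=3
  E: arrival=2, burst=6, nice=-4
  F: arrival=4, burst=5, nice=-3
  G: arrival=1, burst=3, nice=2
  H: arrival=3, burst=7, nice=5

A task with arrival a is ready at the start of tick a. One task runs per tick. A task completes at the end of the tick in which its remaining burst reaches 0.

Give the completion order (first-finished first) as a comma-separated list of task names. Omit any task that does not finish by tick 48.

completion order = E, F, A, B, G, C, D, H

t=0: ready={A} → run A
t=1: ready={A,C,G} → run A
t=2: ready={A,B,C,E,G} → run E
t=3: ready={A,B,C,D,E,G,H} → run E
t=4: ready={A,B,C,D,E,F,G,H} → run E
t=5: ready={A,B,C,D,E,F,G,H} → run E
t=6: ready={A,B,C,D,E,F,G,H} → run E
t=7: ready={A,B,C,D,E,F,G,H} → run E
t=8: ready={A,B,C,D,F,G,H} → run F
t=9: ready={A,B,C,D,F,G,H} → run F
t=10: ready={A,B,C,D,F,G,H} → run F
t=11: ready={A,B,C,D,F,G,H} → run F
t=12: ready={A,B,C,D,F,G,H} → run F
t=13: ready={A,B,C,D,G,H} → run A
t=14: ready={A,B,C,D,G,H} → run A
t=15: ready={A,B,C,D,G,H} → run A
t=16: ready={A,B,C,D,G,H} → run A
t=17: ready={A,B,C,D,G,H} → run A
t=18: ready={A,B,C,D,G,H} → run A
t=19: ready={B,C,D,G,H} → run B
t=20: ready={B,C,D,G,H} → run B
t=21: ready={B,C,D,G,H} → run B
t=22: ready={B,C,D,G,H} → run B
t=23: ready={C,D,G,H} → run G
t=24: ready={C,D,G,H} → run G
t=25: ready={C,D,G,H} → run G
t=26: ready={C,D,H} → run C
t=27: ready={C,D,H} → run C
t=28: ready={C,D,H} → run C
t=29: ready={C,D,H} → run C
t=30: ready={C,D,H} → run C
t=31: ready={C,D,H} → run C
t=32: ready={C,D,H} → run C
t=33: ready={D,H} → run D
t=34: ready={D,H} → run D
t=35: ready={D,H} → run D
t=36: ready={D,H} → run D
t=37: ready={D,H} → run D
t=38: ready={H} → run H
t=39: ready={H} → run H
t=40: ready={H} → run H
t=41: ready={H} → run H
t=42: ready={H} → run H
t=43: ready={H} → run H
t=44: ready={H} → run H
t=45: (idle)
t=46: (idle)
t=47: (idle)
t=48: (idle)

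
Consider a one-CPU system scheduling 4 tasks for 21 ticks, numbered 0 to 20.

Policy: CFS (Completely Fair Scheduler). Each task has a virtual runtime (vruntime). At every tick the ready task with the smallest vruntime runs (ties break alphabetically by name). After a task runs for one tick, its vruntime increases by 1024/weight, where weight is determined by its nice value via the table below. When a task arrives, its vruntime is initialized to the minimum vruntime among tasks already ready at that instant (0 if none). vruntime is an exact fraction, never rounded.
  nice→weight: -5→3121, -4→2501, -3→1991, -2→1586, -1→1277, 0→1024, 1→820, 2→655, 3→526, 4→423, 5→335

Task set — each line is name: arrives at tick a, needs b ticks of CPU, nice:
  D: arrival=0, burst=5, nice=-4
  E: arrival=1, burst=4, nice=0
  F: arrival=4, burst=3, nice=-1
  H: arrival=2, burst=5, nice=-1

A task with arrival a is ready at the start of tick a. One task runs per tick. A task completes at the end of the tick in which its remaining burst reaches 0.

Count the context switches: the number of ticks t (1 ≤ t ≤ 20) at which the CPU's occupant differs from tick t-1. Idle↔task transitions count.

context switches = 16

t=0: vr[D=0] → run D
t=1: vr[D=1024/2501 E=1024/2501] → run D
t=2: vr[D=2048/2501 E=1024/2501 H=1024/2501] → run E
t=3: vr[D=2048/2501 E=3525/2501 H=1024/2501] → run H
t=4: vr[D=2048/2501 E=3525/2501 F=2048/2501 H=3868672/3193777] → run D
t=5: vr[D=3072/2501 E=3525/2501 F=2048/2501 H=3868672/3193777] → run F
t=6: vr[D=3072/2501 E=3525/2501 F=5176320/3193777 H=3868672/3193777] → run H
t=7: vr[D=3072/2501 E=3525/2501 F=5176320/3193777 H=6429696/3193777] → run D
t=8: vr[D=4096/2501 E=3525/2501 F=5176320/3193777 H=6429696/3193777] → run E
t=9: vr[D=4096/2501 E=6026/2501 F=5176320/3193777 H=6429696/3193777] → run F
t=10: vr[D=4096/2501 E=6026/2501 F=7737344/3193777 H=6429696/3193777] → run D
t=11: vr[E=6026/2501 F=7737344/3193777 H=6429696/3193777] → run H
t=12: vr[E=6026/2501 F=7737344/3193777 H=8990720/3193777] → run E
t=13: vr[E=8527/2501 F=7737344/3193777 H=8990720/3193777] → run F
t=14: vr[E=8527/2501 H=8990720/3193777] → run H
t=15: vr[E=8527/2501 H=11551744/3193777] → run E
t=16: vr[H=11551744/3193777] → run H
t=17: (idle)
t=18: (idle)
t=19: (idle)
t=20: (idle)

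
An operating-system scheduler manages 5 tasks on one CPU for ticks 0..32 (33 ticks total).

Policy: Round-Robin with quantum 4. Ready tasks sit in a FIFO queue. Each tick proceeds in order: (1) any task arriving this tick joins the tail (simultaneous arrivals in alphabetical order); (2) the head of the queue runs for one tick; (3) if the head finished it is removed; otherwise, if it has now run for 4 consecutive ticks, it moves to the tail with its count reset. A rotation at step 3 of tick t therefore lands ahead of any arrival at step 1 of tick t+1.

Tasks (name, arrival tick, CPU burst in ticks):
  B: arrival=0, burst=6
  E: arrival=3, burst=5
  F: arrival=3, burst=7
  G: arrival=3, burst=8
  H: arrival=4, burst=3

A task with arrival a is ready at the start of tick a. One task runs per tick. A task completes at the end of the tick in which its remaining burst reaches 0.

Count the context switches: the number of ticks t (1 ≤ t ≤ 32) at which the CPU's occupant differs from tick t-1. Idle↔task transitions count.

t=0: queue=[B] q_used=0 → run B
t=1: queue=[B] q_used=1 → run B
t=2: queue=[B] q_used=2 → run B
t=3: queue=[B,E,F,G] q_used=3 → run B
t=4: queue=[E,F,G,B,H] q_used=0 → run E
t=5: queue=[E,F,G,B,H] q_used=1 → run E
t=6: queue=[E,F,G,B,H] q_used=2 → run E
t=7: queue=[E,F,G,B,H] q_used=3 → run E
t=8: queue=[F,G,B,H,E] q_used=0 → run F
t=9: queue=[F,G,B,H,E] q_used=1 → run F
t=10: queue=[F,G,B,H,E] q_used=2 → run F
t=11: queue=[F,G,B,H,E] q_used=3 → run F
t=12: queue=[G,B,H,E,F] q_used=0 → run G
t=13: queue=[G,B,H,E,F] q_used=1 → run G
t=14: queue=[G,B,H,E,F] q_used=2 → run G
t=15: queue=[G,B,H,E,F] q_used=3 → run G
t=16: queue=[B,H,E,F,G] q_used=0 → run B
t=17: queue=[B,H,E,F,G] q_used=1 → run B
t=18: queue=[H,E,F,G] q_used=0 → run H
t=19: queue=[H,E,F,G] q_used=1 → run H
t=20: queue=[H,E,F,G] q_used=2 → run H
t=21: queue=[E,F,G] q_used=0 → run E
t=22: queue=[F,G] q_used=0 → run F
t=23: queue=[F,G] q_used=1 → run F
t=24: queue=[F,G] q_used=2 → run F
t=25: queue=[G] q_used=0 → run G
t=26: queue=[G] q_used=1 → run G
t=27: queue=[G] q_used=2 → run G
t=28: queue=[G] q_used=3 → run G
t=29: (idle)
t=30: (idle)
t=31: (idle)
t=32: (idle)

context switches = 9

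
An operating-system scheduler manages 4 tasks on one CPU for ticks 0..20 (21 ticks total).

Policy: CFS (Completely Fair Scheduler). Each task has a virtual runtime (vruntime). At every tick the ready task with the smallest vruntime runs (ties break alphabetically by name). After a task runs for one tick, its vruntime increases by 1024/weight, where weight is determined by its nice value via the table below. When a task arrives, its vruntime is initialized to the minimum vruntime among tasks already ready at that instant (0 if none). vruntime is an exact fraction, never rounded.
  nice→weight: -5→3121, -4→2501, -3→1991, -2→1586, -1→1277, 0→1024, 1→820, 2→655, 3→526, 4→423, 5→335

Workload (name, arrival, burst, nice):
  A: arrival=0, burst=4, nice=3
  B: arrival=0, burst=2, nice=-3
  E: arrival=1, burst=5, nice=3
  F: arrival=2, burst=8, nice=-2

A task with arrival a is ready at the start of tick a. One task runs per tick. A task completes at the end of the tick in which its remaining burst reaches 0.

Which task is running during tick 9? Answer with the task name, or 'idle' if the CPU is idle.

t=0: vr[A=0 B=0] → run A
t=1: vr[A=512/263 B=0 E=0] → run B
t=2: vr[A=512/263 B=1024/1991 E=0 F=0] → run E
t=3: vr[A=512/263 B=1024/1991 E=512/263 F=0] → run F
t=4: vr[A=512/263 B=1024/1991 E=512/263 F=512/793] → run B
t=5: vr[A=512/263 E=512/263 F=512/793] → run F
t=6: vr[A=512/263 E=512/263 F=1024/793] → run F
t=7: vr[A=512/263 E=512/263 F=1536/793] → run F
t=8: vr[A=512/263 E=512/263 F=2048/793] → run A
t=9: vr[A=1024/263 E=512/263 F=2048/793] → run E
t=10: vr[A=1024/263 E=1024/263 F=2048/793] → run F
t=11: vr[A=1024/263 E=1024/263 F=2560/793] → run F
t=12: vr[A=1024/263 E=1024/263 F=3072/793] → run F
t=13: vr[A=1024/263 E=1024/263 F=3584/793] → run A
t=14: vr[A=1536/263 E=1024/263 F=3584/793] → run E
t=15: vr[A=1536/263 E=1536/263 F=3584/793] → run F
t=16: vr[A=1536/263 E=1536/263] → run A
t=17: vr[E=1536/263] → run E
t=18: vr[E=2048/263] → run E
t=19: (idle)
t=20: (idle)

running at tick 9 = E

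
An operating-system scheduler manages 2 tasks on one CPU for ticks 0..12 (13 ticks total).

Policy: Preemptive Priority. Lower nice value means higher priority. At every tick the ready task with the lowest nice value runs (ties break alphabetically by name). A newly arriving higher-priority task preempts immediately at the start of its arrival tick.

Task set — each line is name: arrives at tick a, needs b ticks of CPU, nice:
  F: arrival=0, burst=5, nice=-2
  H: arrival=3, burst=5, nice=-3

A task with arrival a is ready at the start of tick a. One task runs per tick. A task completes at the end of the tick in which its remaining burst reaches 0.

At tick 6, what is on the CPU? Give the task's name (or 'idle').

running at tick 6 = H

t=0: ready={F} → run F
t=1: ready={F} → run F
t=2: ready={F} → run F
t=3: ready={F,H} → run H
t=4: ready={F,H} → run H
t=5: ready={F,H} → run H
t=6: ready={F,H} → run H
t=7: ready={F,H} → run H
t=8: ready={F} → run F
t=9: ready={F} → run F
t=10: (idle)
t=11: (idle)
t=12: (idle)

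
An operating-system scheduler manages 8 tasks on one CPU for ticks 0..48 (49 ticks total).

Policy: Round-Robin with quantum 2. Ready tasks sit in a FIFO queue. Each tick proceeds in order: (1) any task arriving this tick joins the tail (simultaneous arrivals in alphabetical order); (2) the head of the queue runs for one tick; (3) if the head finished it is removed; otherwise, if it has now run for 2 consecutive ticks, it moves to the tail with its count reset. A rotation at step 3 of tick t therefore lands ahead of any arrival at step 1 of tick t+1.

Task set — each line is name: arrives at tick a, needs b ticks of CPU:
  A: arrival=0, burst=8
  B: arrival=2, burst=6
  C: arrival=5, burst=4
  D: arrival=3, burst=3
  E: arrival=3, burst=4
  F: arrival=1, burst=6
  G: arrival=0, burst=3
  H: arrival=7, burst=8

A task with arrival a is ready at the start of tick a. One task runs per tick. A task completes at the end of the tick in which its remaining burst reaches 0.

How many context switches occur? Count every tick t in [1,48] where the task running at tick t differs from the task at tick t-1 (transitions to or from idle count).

context switches = 21

t=0: queue=[A,G] q_used=0 → run A
t=1: queue=[A,G,F] q_used=1 → run A
t=2: queue=[G,F,A,B] q_used=0 → run G
t=3: queue=[G,F,A,B,D,E] q_used=1 → run G
t=4: queue=[F,A,B,D,E,G] q_used=0 → run F
t=5: queue=[F,A,B,D,E,G,C] q_used=1 → run F
t=6: queue=[A,B,D,E,G,C,F] q_used=0 → run A
t=7: queue=[A,B,D,E,G,C,F,H] q_used=1 → run A
t=8: queue=[B,D,E,G,C,F,H,A] q_used=0 → run B
t=9: queue=[B,D,E,G,C,F,H,A] q_used=1 → run B
t=10: queue=[D,E,G,C,F,H,A,B] q_used=0 → run D
t=11: queue=[D,E,G,C,F,H,A,B] q_used=1 → run D
t=12: queue=[E,G,C,F,H,A,B,D] q_used=0 → run E
t=13: queue=[E,G,C,F,H,A,B,D] q_used=1 → run E
t=14: queue=[G,C,F,H,A,B,D,E] q_used=0 → run G
t=15: queue=[C,F,H,A,B,D,E] q_used=0 → run C
t=16: queue=[C,F,H,A,B,D,E] q_used=1 → run C
t=17: queue=[F,H,A,B,D,E,C] q_used=0 → run F
t=18: queue=[F,H,A,B,D,E,C] q_used=1 → run F
t=19: queue=[H,A,B,D,E,C,F] q_used=0 → run H
t=20: queue=[H,A,B,D,E,C,F] q_used=1 → run H
t=21: queue=[A,B,D,E,C,F,H] q_used=0 → run A
t=22: queue=[A,B,D,E,C,F,H] q_used=1 → run A
t=23: queue=[B,D,E,C,F,H,A] q_used=0 → run B
t=24: queue=[B,D,E,C,F,H,A] q_used=1 → run B
t=25: queue=[D,E,C,F,H,A,B] q_used=0 → run D
t=26: queue=[E,C,F,H,A,B] q_used=0 → run E
t=27: queue=[E,C,F,H,A,B] q_used=1 → run E
t=28: queue=[C,F,H,A,B] q_used=0 → run C
t=29: queue=[C,F,H,A,B] q_used=1 → run C
t=30: queue=[F,H,A,B] q_used=0 → run F
t=31: queue=[F,H,A,B] q_used=1 → run F
t=32: queue=[H,A,B] q_used=0 → run H
t=33: queue=[H,A,B] q_used=1 → run H
t=34: queue=[A,B,H] q_used=0 → run A
t=35: queue=[A,B,H] q_used=1 → run A
t=36: queue=[B,H] q_used=0 → run B
t=37: queue=[B,H] q_used=1 → run B
t=38: queue=[H] q_used=0 → run H
t=39: queue=[H] q_used=1 → run H
t=40: queue=[H] q_used=0 → run H
t=41: queue=[H] q_used=1 → run H
t=42: (idle)
t=43: (idle)
t=44: (idle)
t=45: (idle)
t=46: (idle)
t=47: (idle)
t=48: (idle)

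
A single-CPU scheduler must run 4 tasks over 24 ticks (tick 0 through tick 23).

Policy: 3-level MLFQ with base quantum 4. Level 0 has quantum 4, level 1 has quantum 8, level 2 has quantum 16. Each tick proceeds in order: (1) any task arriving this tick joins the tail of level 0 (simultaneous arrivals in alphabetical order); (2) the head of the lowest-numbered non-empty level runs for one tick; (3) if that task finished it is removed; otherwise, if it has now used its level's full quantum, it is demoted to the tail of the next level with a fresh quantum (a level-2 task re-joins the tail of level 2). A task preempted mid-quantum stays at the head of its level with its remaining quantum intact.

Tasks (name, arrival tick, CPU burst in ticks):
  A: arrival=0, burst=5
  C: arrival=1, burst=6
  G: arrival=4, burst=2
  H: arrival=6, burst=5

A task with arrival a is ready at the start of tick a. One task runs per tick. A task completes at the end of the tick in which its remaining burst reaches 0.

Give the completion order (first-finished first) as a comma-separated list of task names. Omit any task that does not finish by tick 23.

t=0: L0/L1/L2 = A/-/- → run A
t=1: L0/L1/L2 = AC/-/- → run A
t=2: L0/L1/L2 = AC/-/- → run A
t=3: L0/L1/L2 = AC/-/- → run A
t=4: L0/L1/L2 = CG/A/- → run C
t=5: L0/L1/L2 = CG/A/- → run C
t=6: L0/L1/L2 = CGH/A/- → run C
t=7: L0/L1/L2 = CGH/A/- → run C
t=8: L0/L1/L2 = GH/AC/- → run G
t=9: L0/L1/L2 = GH/AC/- → run G
t=10: L0/L1/L2 = H/AC/- → run H
t=11: L0/L1/L2 = H/AC/- → run H
t=12: L0/L1/L2 = H/AC/- → run H
t=13: L0/L1/L2 = H/AC/- → run H
t=14: L0/L1/L2 = -/ACH/- → run A
t=15: L0/L1/L2 = -/CH/- → run C
t=16: L0/L1/L2 = -/CH/- → run C
t=17: L0/L1/L2 = -/H/- → run H
t=18: (idle)
t=19: (idle)
t=20: (idle)
t=21: (idle)
t=22: (idle)
t=23: (idle)

completion order = G, A, C, H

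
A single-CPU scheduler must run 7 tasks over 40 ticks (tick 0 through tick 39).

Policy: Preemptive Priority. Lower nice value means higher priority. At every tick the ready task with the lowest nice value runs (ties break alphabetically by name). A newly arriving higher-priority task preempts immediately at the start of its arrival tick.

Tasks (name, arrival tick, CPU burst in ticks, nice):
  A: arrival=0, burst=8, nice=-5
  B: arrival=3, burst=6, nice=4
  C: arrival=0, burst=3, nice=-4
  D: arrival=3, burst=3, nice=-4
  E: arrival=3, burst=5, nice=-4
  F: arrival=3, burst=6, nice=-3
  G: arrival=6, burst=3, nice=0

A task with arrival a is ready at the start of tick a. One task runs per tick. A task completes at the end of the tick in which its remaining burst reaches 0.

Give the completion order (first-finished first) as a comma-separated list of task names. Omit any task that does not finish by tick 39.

t=0: ready={A,C} → run A
t=1: ready={A,C} → run A
t=2: ready={A,C} → run A
t=3: ready={A,B,C,D,E,F} → run A
t=4: ready={A,B,C,D,E,F} → run A
t=5: ready={A,B,C,D,E,F} → run A
t=6: ready={A,B,C,D,E,F,G} → run A
t=7: ready={A,B,C,D,E,F,G} → run A
t=8: ready={B,C,D,E,F,G} → run C
t=9: ready={B,C,D,E,F,G} → run C
t=10: ready={B,C,D,E,F,G} → run C
t=11: ready={B,D,E,F,G} → run D
t=12: ready={B,D,E,F,G} → run D
t=13: ready={B,D,E,F,G} → run D
t=14: ready={B,E,F,G} → run E
t=15: ready={B,E,F,G} → run E
t=16: ready={B,E,F,G} → run E
t=17: ready={B,E,F,G} → run E
t=18: ready={B,E,F,G} → run E
t=19: ready={B,F,G} → run F
t=20: ready={B,F,G} → run F
t=21: ready={B,F,G} → run F
t=22: ready={B,F,G} → run F
t=23: ready={B,F,G} → run F
t=24: ready={B,F,G} → run F
t=25: ready={B,G} → run G
t=26: ready={B,G} → run G
t=27: ready={B,G} → run G
t=28: ready={B} → run B
t=29: ready={B} → run B
t=30: ready={B} → run B
t=31: ready={B} → run B
t=32: ready={B} → run B
t=33: ready={B} → run B
t=34: (idle)
t=35: (idle)
t=36: (idle)
t=37: (idle)
t=38: (idle)
t=39: (idle)

completion order = A, C, D, E, F, G, B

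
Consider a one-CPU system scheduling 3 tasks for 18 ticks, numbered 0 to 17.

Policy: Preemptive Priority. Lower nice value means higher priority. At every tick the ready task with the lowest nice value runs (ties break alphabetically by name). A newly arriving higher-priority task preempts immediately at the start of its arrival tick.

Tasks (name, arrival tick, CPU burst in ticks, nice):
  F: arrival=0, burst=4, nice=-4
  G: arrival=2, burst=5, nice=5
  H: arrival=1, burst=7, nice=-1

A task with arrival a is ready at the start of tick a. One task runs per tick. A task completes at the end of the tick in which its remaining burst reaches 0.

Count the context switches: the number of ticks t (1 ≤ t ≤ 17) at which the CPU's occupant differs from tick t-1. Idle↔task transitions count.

t=0: ready={F} → run F
t=1: ready={F,H} → run F
t=2: ready={F,G,H} → run F
t=3: ready={F,G,H} → run F
t=4: ready={G,H} → run H
t=5: ready={G,H} → run H
t=6: ready={G,H} → run H
t=7: ready={G,H} → run H
t=8: ready={G,H} → run H
t=9: ready={G,H} → run H
t=10: ready={G,H} → run H
t=11: ready={G} → run G
t=12: ready={G} → run G
t=13: ready={G} → run G
t=14: ready={G} → run G
t=15: ready={G} → run G
t=16: (idle)
t=17: (idle)

context switches = 3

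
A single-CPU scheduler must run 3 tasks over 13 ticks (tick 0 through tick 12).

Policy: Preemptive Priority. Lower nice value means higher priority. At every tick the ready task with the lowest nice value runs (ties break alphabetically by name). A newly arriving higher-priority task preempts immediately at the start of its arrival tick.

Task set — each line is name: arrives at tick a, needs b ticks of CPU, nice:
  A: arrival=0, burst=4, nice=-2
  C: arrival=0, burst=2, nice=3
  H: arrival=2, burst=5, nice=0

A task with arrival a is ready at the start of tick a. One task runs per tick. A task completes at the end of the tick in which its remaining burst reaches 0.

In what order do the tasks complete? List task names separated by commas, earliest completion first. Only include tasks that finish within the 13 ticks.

t=0: ready={A,C} → run A
t=1: ready={A,C} → run A
t=2: ready={A,C,H} → run A
t=3: ready={A,C,H} → run A
t=4: ready={C,H} → run H
t=5: ready={C,H} → run H
t=6: ready={C,H} → run H
t=7: ready={C,H} → run H
t=8: ready={C,H} → run H
t=9: ready={C} → run C
t=10: ready={C} → run C
t=11: (idle)
t=12: (idle)

completion order = A, H, C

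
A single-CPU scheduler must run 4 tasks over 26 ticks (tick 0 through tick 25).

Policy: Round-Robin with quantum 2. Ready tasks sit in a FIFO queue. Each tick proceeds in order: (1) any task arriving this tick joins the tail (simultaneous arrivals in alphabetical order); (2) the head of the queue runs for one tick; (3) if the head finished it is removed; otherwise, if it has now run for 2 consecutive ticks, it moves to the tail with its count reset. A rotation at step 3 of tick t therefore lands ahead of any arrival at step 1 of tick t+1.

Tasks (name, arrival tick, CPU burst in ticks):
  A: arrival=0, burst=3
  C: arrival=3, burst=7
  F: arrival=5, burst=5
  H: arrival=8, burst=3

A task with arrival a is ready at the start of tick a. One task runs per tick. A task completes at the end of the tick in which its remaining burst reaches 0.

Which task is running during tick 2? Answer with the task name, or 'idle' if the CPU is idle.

running at tick 2 = A

t=0: queue=[A] q_used=0 → run A
t=1: queue=[A] q_used=1 → run A
t=2: queue=[A] q_used=0 → run A
t=3: queue=[C] q_used=0 → run C
t=4: queue=[C] q_used=1 → run C
t=5: queue=[C,F] q_used=0 → run C
t=6: queue=[C,F] q_used=1 → run C
t=7: queue=[F,C] q_used=0 → run F
t=8: queue=[F,C,H] q_used=1 → run F
t=9: queue=[C,H,F] q_used=0 → run C
t=10: queue=[C,H,F] q_used=1 → run C
t=11: queue=[H,F,C] q_used=0 → run H
t=12: queue=[H,F,C] q_used=1 → run H
t=13: queue=[F,C,H] q_used=0 → run F
t=14: queue=[F,C,H] q_used=1 → run F
t=15: queue=[C,H,F] q_used=0 → run C
t=16: queue=[H,F] q_used=0 → run H
t=17: queue=[F] q_used=0 → run F
t=18: (idle)
t=19: (idle)
t=20: (idle)
t=21: (idle)
t=22: (idle)
t=23: (idle)
t=24: (idle)
t=25: (idle)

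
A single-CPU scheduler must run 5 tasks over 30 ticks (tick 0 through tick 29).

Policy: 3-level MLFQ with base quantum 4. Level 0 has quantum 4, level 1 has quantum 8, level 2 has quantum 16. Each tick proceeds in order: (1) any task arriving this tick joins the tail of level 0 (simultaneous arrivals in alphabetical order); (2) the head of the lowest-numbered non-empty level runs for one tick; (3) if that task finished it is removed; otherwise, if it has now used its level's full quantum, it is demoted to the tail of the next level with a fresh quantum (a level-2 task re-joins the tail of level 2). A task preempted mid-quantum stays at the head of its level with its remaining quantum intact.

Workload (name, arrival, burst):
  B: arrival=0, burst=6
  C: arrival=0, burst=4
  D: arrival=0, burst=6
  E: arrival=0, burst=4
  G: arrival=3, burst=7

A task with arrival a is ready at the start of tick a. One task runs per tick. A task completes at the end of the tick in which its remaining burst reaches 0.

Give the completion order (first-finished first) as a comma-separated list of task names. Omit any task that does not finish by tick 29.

t=0: L0/L1/L2 = BCDE/-/- → run B
t=1: L0/L1/L2 = BCDE/-/- → run B
t=2: L0/L1/L2 = BCDE/-/- → run B
t=3: L0/L1/L2 = BCDEG/-/- → run B
t=4: L0/L1/L2 = CDEG/B/- → run C
t=5: L0/L1/L2 = CDEG/B/- → run C
t=6: L0/L1/L2 = CDEG/B/- → run C
t=7: L0/L1/L2 = CDEG/B/- → run C
t=8: L0/L1/L2 = DEG/B/- → run D
t=9: L0/L1/L2 = DEG/B/- → run D
t=10: L0/L1/L2 = DEG/B/- → run D
t=11: L0/L1/L2 = DEG/B/- → run D
t=12: L0/L1/L2 = EG/BD/- → run E
t=13: L0/L1/L2 = EG/BD/- → run E
t=14: L0/L1/L2 = EG/BD/- → run E
t=15: L0/L1/L2 = EG/BD/- → run E
t=16: L0/L1/L2 = G/BD/- → run G
t=17: L0/L1/L2 = G/BD/- → run G
t=18: L0/L1/L2 = G/BD/- → run G
t=19: L0/L1/L2 = G/BD/- → run G
t=20: L0/L1/L2 = -/BDG/- → run B
t=21: L0/L1/L2 = -/BDG/- → run B
t=22: L0/L1/L2 = -/DG/- → run D
t=23: L0/L1/L2 = -/DG/- → run D
t=24: L0/L1/L2 = -/G/- → run G
t=25: L0/L1/L2 = -/G/- → run G
t=26: L0/L1/L2 = -/G/- → run G
t=27: (idle)
t=28: (idle)
t=29: (idle)

completion order = C, E, B, D, G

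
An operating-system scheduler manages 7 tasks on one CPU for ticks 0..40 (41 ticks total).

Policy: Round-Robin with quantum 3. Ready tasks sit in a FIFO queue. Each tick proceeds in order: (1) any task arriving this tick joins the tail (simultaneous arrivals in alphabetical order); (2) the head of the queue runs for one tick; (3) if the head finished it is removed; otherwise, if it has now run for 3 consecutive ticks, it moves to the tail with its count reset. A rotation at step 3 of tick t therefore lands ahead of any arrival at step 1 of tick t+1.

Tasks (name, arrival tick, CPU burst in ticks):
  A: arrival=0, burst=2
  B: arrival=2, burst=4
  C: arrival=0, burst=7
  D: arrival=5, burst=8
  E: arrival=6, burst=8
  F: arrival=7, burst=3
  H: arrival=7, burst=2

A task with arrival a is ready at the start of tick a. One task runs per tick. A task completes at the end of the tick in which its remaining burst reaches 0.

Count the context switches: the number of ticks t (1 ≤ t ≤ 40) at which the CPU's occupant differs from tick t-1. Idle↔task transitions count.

context switches = 14

t=0: queue=[A,C] q_used=0 → run A
t=1: queue=[A,C] q_used=1 → run A
t=2: queue=[C,B] q_used=0 → run C
t=3: queue=[C,B] q_used=1 → run C
t=4: queue=[C,B] q_used=2 → run C
t=5: queue=[B,C,D] q_used=0 → run B
t=6: queue=[B,C,D,E] q_used=1 → run B
t=7: queue=[B,C,D,E,F,H] q_used=2 → run B
t=8: queue=[C,D,E,F,H,B] q_used=0 → run C
t=9: queue=[C,D,E,F,H,B] q_used=1 → run C
t=10: queue=[C,D,E,F,H,B] q_used=2 → run C
t=11: queue=[D,E,F,H,B,C] q_used=0 → run D
t=12: queue=[D,E,F,H,B,C] q_used=1 → run D
t=13: queue=[D,E,F,H,B,C] q_used=2 → run D
t=14: queue=[E,F,H,B,C,D] q_used=0 → run E
t=15: queue=[E,F,H,B,C,D] q_used=1 → run E
t=16: queue=[E,F,H,B,C,D] q_used=2 → run E
t=17: queue=[F,H,B,C,D,E] q_used=0 → run F
t=18: queue=[F,H,B,C,D,E] q_used=1 → run F
t=19: queue=[F,H,B,C,D,E] q_used=2 → run F
t=20: queue=[H,B,C,D,E] q_used=0 → run H
t=21: queue=[H,B,C,D,E] q_used=1 → run H
t=22: queue=[B,C,D,E] q_used=0 → run B
t=23: queue=[C,D,E] q_used=0 → run C
t=24: queue=[D,E] q_used=0 → run D
t=25: queue=[D,E] q_used=1 → run D
t=26: queue=[D,E] q_used=2 → run D
t=27: queue=[E,D] q_used=0 → run E
t=28: queue=[E,D] q_used=1 → run E
t=29: queue=[E,D] q_used=2 → run E
t=30: queue=[D,E] q_used=0 → run D
t=31: queue=[D,E] q_used=1 → run D
t=32: queue=[E] q_used=0 → run E
t=33: queue=[E] q_used=1 → run E
t=34: (idle)
t=35: (idle)
t=36: (idle)
t=37: (idle)
t=38: (idle)
t=39: (idle)
t=40: (idle)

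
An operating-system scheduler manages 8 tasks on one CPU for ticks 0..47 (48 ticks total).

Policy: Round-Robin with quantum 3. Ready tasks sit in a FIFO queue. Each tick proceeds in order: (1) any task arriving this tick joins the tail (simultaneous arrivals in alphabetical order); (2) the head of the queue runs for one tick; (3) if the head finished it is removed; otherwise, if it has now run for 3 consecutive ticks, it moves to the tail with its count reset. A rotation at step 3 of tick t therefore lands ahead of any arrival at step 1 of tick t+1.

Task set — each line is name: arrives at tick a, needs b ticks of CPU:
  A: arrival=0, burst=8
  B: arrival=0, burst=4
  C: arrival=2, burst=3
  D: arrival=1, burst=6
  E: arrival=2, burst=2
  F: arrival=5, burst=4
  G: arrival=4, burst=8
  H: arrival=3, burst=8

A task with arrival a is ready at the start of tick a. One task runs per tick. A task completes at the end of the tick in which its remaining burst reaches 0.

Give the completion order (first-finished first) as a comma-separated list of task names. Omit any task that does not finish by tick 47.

completion order = C, E, B, D, A, F, H, G

t=0: queue=[A,B] q_used=0 → run A
t=1: queue=[A,B,D] q_used=1 → run A
t=2: queue=[A,B,D,C,E] q_used=2 → run A
t=3: queue=[B,D,C,E,A,H] q_used=0 → run B
t=4: queue=[B,D,C,E,A,H,G] q_used=1 → run B
t=5: queue=[B,D,C,E,A,H,G,F] q_used=2 → run B
t=6: queue=[D,C,E,A,H,G,F,B] q_used=0 → run D
t=7: queue=[D,C,E,A,H,G,F,B] q_used=1 → run D
t=8: queue=[D,C,E,A,H,G,F,B] q_used=2 → run D
t=9: queue=[C,E,A,H,G,F,B,D] q_used=0 → run C
t=10: queue=[C,E,A,H,G,F,B,D] q_used=1 → run C
t=11: queue=[C,E,A,H,G,F,B,D] q_used=2 → run C
t=12: queue=[E,A,H,G,F,B,D] q_used=0 → run E
t=13: queue=[E,A,H,G,F,B,D] q_used=1 → run E
t=14: queue=[A,H,G,F,B,D] q_used=0 → run A
t=15: queue=[A,H,G,F,B,D] q_used=1 → run A
t=16: queue=[A,H,G,F,B,D] q_used=2 → run A
t=17: queue=[H,G,F,B,D,A] q_used=0 → run H
t=18: queue=[H,G,F,B,D,A] q_used=1 → run H
t=19: queue=[H,G,F,B,D,A] q_used=2 → run H
t=20: queue=[G,F,B,D,A,H] q_used=0 → run G
t=21: queue=[G,F,B,D,A,H] q_used=1 → run G
t=22: queue=[G,F,B,D,A,H] q_used=2 → run G
t=23: queue=[F,B,D,A,H,G] q_used=0 → run F
t=24: queue=[F,B,D,A,H,G] q_used=1 → run F
t=25: queue=[F,B,D,A,H,G] q_used=2 → run F
t=26: queue=[B,D,A,H,G,F] q_used=0 → run B
t=27: queue=[D,A,H,G,F] q_used=0 → run D
t=28: queue=[D,A,H,G,F] q_used=1 → run D
t=29: queue=[D,A,H,G,F] q_used=2 → run D
t=30: queue=[A,H,G,F] q_used=0 → run A
t=31: queue=[A,H,G,F] q_used=1 → run A
t=32: queue=[H,G,F] q_used=0 → run H
t=33: queue=[H,G,F] q_used=1 → run H
t=34: queue=[H,G,F] q_used=2 → run H
t=35: queue=[G,F,H] q_used=0 → run G
t=36: queue=[G,F,H] q_used=1 → run G
t=37: queue=[G,F,H] q_used=2 → run G
t=38: queue=[F,H,G] q_used=0 → run F
t=39: queue=[H,G] q_used=0 → run H
t=40: queue=[H,G] q_used=1 → run H
t=41: queue=[G] q_used=0 → run G
t=42: queue=[G] q_used=1 → run G
t=43: (idle)
t=44: (idle)
t=45: (idle)
t=46: (idle)
t=47: (idle)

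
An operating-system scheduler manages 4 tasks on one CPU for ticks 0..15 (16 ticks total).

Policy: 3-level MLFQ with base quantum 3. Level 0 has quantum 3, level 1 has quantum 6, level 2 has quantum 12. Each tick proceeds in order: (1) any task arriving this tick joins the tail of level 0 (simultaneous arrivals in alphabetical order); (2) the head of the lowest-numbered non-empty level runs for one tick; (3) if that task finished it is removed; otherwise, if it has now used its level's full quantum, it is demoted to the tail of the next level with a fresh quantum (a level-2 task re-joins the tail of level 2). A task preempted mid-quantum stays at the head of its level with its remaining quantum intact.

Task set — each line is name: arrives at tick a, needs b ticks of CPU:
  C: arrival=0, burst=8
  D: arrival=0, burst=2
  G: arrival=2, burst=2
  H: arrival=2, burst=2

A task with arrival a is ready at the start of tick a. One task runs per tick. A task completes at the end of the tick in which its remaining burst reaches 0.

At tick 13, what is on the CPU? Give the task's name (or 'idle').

t=0: L0/L1/L2 = CD/-/- → run C
t=1: L0/L1/L2 = CD/-/- → run C
t=2: L0/L1/L2 = CDGH/-/- → run C
t=3: L0/L1/L2 = DGH/C/- → run D
t=4: L0/L1/L2 = DGH/C/- → run D
t=5: L0/L1/L2 = GH/C/- → run G
t=6: L0/L1/L2 = GH/C/- → run G
t=7: L0/L1/L2 = H/C/- → run H
t=8: L0/L1/L2 = H/C/- → run H
t=9: L0/L1/L2 = -/C/- → run C
t=10: L0/L1/L2 = -/C/- → run C
t=11: L0/L1/L2 = -/C/- → run C
t=12: L0/L1/L2 = -/C/- → run C
t=13: L0/L1/L2 = -/C/- → run C
t=14: (idle)
t=15: (idle)

running at tick 13 = C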